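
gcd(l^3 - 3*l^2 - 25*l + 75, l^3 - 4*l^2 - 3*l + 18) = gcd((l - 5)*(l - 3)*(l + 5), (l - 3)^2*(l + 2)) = l - 3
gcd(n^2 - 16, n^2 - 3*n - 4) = n - 4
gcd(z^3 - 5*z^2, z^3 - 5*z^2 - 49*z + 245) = z - 5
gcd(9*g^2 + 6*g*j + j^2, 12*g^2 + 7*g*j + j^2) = 3*g + j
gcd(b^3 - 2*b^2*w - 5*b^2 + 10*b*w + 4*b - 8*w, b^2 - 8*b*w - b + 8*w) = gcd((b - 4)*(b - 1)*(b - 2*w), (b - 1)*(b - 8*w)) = b - 1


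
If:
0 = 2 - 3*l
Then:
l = 2/3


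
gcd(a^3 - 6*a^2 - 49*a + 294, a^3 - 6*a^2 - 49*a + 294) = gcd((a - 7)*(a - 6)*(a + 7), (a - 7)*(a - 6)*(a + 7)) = a^3 - 6*a^2 - 49*a + 294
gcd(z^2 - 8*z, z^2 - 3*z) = z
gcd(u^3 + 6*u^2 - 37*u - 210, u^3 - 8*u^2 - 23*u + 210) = u^2 - u - 30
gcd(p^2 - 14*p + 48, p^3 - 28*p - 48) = p - 6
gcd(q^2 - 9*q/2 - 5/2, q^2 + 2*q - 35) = q - 5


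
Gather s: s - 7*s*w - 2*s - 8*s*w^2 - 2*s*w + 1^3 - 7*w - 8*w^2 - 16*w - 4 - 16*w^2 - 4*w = s*(-8*w^2 - 9*w - 1) - 24*w^2 - 27*w - 3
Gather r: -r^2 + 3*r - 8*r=-r^2 - 5*r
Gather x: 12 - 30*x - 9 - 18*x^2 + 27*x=-18*x^2 - 3*x + 3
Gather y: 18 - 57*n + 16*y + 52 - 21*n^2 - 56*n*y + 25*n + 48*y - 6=-21*n^2 - 32*n + y*(64 - 56*n) + 64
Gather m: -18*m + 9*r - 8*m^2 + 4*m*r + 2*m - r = -8*m^2 + m*(4*r - 16) + 8*r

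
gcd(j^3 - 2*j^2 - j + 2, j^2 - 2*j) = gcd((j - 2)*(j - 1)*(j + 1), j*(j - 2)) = j - 2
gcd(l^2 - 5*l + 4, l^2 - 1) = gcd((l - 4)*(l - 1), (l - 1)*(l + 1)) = l - 1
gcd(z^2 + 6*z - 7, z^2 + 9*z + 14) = z + 7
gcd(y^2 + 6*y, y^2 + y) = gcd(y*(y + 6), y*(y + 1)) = y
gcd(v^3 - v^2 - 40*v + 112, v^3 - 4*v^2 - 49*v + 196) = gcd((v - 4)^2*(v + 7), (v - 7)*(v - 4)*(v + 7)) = v^2 + 3*v - 28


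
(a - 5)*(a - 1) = a^2 - 6*a + 5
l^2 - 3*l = l*(l - 3)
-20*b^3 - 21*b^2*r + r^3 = (-5*b + r)*(b + r)*(4*b + r)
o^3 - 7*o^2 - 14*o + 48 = (o - 8)*(o - 2)*(o + 3)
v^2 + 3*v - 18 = (v - 3)*(v + 6)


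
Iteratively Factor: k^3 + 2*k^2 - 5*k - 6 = (k - 2)*(k^2 + 4*k + 3) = (k - 2)*(k + 3)*(k + 1)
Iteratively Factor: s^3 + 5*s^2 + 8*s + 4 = (s + 1)*(s^2 + 4*s + 4) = (s + 1)*(s + 2)*(s + 2)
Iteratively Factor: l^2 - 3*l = (l)*(l - 3)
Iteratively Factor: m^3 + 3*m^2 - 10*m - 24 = (m - 3)*(m^2 + 6*m + 8) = (m - 3)*(m + 4)*(m + 2)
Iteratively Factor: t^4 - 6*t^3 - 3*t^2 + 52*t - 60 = (t + 3)*(t^3 - 9*t^2 + 24*t - 20) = (t - 5)*(t + 3)*(t^2 - 4*t + 4) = (t - 5)*(t - 2)*(t + 3)*(t - 2)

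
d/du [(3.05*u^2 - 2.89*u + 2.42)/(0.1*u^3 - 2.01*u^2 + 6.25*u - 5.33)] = (-0.305*u^4 + 0.578000000000001*u^3 + 12.5276*u^2 - 22.7846*u + 0.278700000000001)/(0.01*u^6 - 0.402*u^5 + 5.2901*u^4 - 26.191*u^3 + 60.4891*u^2 - 66.625*u + 28.4089)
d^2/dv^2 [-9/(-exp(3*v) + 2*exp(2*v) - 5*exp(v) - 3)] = 9*((-9*exp(2*v) + 8*exp(v) - 5)*(exp(3*v) - 2*exp(2*v) + 5*exp(v) + 3) + 2*(3*exp(2*v) - 4*exp(v) + 5)^2*exp(v))*exp(v)/(exp(3*v) - 2*exp(2*v) + 5*exp(v) + 3)^3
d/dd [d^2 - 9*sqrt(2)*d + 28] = 2*d - 9*sqrt(2)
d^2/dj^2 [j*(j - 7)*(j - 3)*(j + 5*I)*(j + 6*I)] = 20*j^3 + j^2*(-120 + 132*I) + j*(-54 - 660*I) + 600 + 462*I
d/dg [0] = 0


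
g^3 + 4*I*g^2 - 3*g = g*(g + I)*(g + 3*I)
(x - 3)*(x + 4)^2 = x^3 + 5*x^2 - 8*x - 48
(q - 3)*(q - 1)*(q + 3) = q^3 - q^2 - 9*q + 9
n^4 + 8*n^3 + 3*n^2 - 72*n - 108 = (n - 3)*(n + 2)*(n + 3)*(n + 6)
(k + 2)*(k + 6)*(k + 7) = k^3 + 15*k^2 + 68*k + 84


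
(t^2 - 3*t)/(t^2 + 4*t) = (t - 3)/(t + 4)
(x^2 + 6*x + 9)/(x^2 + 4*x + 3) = (x + 3)/(x + 1)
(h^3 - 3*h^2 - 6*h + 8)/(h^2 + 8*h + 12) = (h^2 - 5*h + 4)/(h + 6)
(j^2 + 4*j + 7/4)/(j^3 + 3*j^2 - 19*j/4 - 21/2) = (2*j + 1)/(2*j^2 - j - 6)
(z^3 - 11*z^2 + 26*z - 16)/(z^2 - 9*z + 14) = (z^2 - 9*z + 8)/(z - 7)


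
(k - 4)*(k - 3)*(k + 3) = k^3 - 4*k^2 - 9*k + 36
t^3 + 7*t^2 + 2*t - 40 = (t - 2)*(t + 4)*(t + 5)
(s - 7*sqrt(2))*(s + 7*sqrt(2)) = s^2 - 98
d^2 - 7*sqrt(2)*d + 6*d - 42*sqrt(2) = (d + 6)*(d - 7*sqrt(2))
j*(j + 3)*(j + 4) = j^3 + 7*j^2 + 12*j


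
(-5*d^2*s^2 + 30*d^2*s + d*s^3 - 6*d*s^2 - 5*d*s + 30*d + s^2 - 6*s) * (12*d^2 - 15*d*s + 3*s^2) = -60*d^4*s^2 + 360*d^4*s + 87*d^3*s^3 - 522*d^3*s^2 - 60*d^3*s + 360*d^3 - 30*d^2*s^4 + 180*d^2*s^3 + 87*d^2*s^2 - 522*d^2*s + 3*d*s^5 - 18*d*s^4 - 30*d*s^3 + 180*d*s^2 + 3*s^4 - 18*s^3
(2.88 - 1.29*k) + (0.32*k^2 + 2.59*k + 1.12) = 0.32*k^2 + 1.3*k + 4.0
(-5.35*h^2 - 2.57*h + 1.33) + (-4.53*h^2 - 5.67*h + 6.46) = -9.88*h^2 - 8.24*h + 7.79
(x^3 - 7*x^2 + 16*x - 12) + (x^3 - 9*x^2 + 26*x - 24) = 2*x^3 - 16*x^2 + 42*x - 36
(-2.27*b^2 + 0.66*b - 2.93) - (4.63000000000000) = -2.27*b^2 + 0.66*b - 7.56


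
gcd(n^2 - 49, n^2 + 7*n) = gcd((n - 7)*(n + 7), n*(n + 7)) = n + 7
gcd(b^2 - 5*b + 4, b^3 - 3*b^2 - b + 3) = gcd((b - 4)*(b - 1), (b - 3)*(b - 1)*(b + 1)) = b - 1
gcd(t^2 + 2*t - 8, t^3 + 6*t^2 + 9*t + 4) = t + 4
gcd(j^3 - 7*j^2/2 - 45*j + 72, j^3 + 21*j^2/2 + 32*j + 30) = j + 6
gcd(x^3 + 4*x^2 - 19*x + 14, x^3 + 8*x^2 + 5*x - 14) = x^2 + 6*x - 7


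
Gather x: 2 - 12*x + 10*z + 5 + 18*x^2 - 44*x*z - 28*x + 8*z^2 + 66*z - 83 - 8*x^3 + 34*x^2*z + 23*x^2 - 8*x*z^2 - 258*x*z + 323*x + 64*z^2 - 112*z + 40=-8*x^3 + x^2*(34*z + 41) + x*(-8*z^2 - 302*z + 283) + 72*z^2 - 36*z - 36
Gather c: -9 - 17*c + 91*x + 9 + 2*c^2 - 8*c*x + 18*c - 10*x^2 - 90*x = 2*c^2 + c*(1 - 8*x) - 10*x^2 + x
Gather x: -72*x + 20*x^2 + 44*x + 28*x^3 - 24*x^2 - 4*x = 28*x^3 - 4*x^2 - 32*x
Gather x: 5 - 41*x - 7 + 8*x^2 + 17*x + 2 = 8*x^2 - 24*x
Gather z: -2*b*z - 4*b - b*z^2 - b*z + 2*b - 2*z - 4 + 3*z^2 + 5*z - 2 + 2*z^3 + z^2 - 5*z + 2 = -2*b + 2*z^3 + z^2*(4 - b) + z*(-3*b - 2) - 4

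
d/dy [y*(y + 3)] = 2*y + 3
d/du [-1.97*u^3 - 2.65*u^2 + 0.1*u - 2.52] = -5.91*u^2 - 5.3*u + 0.1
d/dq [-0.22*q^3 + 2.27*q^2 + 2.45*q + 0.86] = -0.66*q^2 + 4.54*q + 2.45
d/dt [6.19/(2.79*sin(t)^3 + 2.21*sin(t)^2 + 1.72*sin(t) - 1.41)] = (-27.3598*sin(t) + 25.90515*cos(2*t) - 36.55195)*cos(t)/(2.79*sin(t)^3 + 2.21*sin(t)^2 + 1.72*sin(t) - 1.41)^2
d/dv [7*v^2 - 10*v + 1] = 14*v - 10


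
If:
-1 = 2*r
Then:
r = -1/2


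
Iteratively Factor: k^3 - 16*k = (k + 4)*(k^2 - 4*k) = k*(k + 4)*(k - 4)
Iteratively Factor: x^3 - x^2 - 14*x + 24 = (x - 2)*(x^2 + x - 12) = (x - 2)*(x + 4)*(x - 3)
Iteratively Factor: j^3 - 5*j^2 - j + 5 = (j - 5)*(j^2 - 1) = (j - 5)*(j - 1)*(j + 1)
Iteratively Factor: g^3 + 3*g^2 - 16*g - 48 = (g + 3)*(g^2 - 16) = (g + 3)*(g + 4)*(g - 4)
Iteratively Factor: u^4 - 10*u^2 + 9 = (u + 3)*(u^3 - 3*u^2 - u + 3) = (u - 3)*(u + 3)*(u^2 - 1) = (u - 3)*(u + 1)*(u + 3)*(u - 1)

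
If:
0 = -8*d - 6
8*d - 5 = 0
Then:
No Solution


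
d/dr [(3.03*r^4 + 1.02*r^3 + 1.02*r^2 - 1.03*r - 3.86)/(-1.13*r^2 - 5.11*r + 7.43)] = (-6.8478*r^5 - 47.6025*r^4 + 79.6272*r^3 + 16.3597*r^2 + 6.4336*r - 27.3775)/(1.2769*r^4 + 11.5486*r^3 + 9.3203*r^2 - 75.9346*r + 55.2049)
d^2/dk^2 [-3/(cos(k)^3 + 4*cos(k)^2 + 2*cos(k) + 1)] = -(3*(11*cos(k) + 32*cos(2*k) + 9*cos(3*k))*(cos(k)^3 + 4*cos(k)^2 + 2*cos(k) + 1)/4 + 6*(3*cos(k)^2 + 8*cos(k) + 2)^2*sin(k)^2)/(cos(k)^3 + 4*cos(k)^2 + 2*cos(k) + 1)^3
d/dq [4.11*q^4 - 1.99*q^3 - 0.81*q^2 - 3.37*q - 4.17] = 16.44*q^3 - 5.97*q^2 - 1.62*q - 3.37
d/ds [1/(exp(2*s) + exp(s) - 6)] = (-2*exp(s) - 1)*exp(s)/(exp(2*s) + exp(s) - 6)^2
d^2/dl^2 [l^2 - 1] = 2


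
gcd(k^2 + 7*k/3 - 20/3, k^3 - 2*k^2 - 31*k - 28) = k + 4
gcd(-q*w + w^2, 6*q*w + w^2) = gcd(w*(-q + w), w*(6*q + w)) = w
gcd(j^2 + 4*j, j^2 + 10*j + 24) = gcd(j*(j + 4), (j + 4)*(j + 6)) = j + 4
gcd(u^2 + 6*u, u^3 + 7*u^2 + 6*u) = u^2 + 6*u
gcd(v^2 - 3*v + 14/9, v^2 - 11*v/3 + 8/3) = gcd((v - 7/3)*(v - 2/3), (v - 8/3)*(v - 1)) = 1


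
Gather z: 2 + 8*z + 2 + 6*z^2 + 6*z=6*z^2 + 14*z + 4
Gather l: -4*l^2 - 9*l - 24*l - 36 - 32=-4*l^2 - 33*l - 68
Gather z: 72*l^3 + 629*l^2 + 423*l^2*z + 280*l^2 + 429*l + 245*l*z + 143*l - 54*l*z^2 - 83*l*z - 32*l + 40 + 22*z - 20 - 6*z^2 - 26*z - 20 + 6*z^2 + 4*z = 72*l^3 + 909*l^2 - 54*l*z^2 + 540*l + z*(423*l^2 + 162*l)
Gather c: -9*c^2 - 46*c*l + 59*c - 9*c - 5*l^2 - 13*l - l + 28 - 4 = -9*c^2 + c*(50 - 46*l) - 5*l^2 - 14*l + 24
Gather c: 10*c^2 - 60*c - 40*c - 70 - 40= 10*c^2 - 100*c - 110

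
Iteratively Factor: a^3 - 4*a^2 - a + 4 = (a - 1)*(a^2 - 3*a - 4) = (a - 4)*(a - 1)*(a + 1)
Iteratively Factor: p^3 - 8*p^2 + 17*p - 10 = (p - 5)*(p^2 - 3*p + 2) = (p - 5)*(p - 1)*(p - 2)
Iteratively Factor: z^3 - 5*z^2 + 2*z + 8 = (z - 4)*(z^2 - z - 2) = (z - 4)*(z - 2)*(z + 1)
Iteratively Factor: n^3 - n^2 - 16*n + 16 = (n + 4)*(n^2 - 5*n + 4) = (n - 1)*(n + 4)*(n - 4)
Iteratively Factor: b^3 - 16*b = (b - 4)*(b^2 + 4*b) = (b - 4)*(b + 4)*(b)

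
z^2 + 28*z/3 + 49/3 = (z + 7/3)*(z + 7)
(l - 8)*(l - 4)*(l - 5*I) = l^3 - 12*l^2 - 5*I*l^2 + 32*l + 60*I*l - 160*I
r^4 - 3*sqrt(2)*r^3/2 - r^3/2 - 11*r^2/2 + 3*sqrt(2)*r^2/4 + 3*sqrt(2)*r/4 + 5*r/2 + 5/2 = (r - 1)*(r + 1/2)*(r - 5*sqrt(2)/2)*(r + sqrt(2))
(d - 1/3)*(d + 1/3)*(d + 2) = d^3 + 2*d^2 - d/9 - 2/9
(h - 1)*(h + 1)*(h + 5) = h^3 + 5*h^2 - h - 5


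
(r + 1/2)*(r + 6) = r^2 + 13*r/2 + 3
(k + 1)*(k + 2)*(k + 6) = k^3 + 9*k^2 + 20*k + 12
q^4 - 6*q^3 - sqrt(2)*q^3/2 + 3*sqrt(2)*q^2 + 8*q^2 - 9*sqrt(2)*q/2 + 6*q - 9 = (q - 3)^2*(q - sqrt(2))*(q + sqrt(2)/2)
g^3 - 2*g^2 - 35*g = g*(g - 7)*(g + 5)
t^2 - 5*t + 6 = (t - 3)*(t - 2)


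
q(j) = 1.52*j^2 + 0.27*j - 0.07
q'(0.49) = 1.76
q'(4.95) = 15.32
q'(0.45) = 1.64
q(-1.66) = 3.67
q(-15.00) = 337.88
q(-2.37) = 7.83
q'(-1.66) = -4.78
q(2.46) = 9.79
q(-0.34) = 0.01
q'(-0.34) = -0.76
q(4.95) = 38.51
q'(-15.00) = -45.33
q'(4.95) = 15.32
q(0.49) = 0.43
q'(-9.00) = -27.09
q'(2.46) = 7.75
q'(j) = 3.04*j + 0.27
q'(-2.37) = -6.93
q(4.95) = 38.51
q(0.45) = 0.36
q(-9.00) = 120.62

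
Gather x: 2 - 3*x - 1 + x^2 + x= x^2 - 2*x + 1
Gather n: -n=-n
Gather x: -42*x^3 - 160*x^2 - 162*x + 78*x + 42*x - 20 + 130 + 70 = -42*x^3 - 160*x^2 - 42*x + 180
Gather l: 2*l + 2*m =2*l + 2*m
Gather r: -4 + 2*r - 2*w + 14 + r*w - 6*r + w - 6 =r*(w - 4) - w + 4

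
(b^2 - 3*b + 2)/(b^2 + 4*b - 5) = (b - 2)/(b + 5)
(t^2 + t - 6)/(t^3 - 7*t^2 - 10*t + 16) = (t^2 + t - 6)/(t^3 - 7*t^2 - 10*t + 16)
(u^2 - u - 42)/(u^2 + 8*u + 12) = (u - 7)/(u + 2)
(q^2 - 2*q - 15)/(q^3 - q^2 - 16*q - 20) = (q + 3)/(q^2 + 4*q + 4)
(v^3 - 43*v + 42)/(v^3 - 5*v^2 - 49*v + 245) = (v^2 - 7*v + 6)/(v^2 - 12*v + 35)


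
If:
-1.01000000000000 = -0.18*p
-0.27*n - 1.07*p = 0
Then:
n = -22.24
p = 5.61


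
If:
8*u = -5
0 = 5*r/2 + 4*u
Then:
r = 1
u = -5/8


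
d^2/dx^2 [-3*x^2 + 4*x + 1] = -6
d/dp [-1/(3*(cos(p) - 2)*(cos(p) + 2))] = -sin(2*p)/(3*(cos(p) - 2)^2*(cos(p) + 2)^2)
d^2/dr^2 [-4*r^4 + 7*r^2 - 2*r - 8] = 14 - 48*r^2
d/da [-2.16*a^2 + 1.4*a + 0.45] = 1.4 - 4.32*a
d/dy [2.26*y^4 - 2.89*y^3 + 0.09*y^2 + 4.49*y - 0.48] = 9.04*y^3 - 8.67*y^2 + 0.18*y + 4.49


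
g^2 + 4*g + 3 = (g + 1)*(g + 3)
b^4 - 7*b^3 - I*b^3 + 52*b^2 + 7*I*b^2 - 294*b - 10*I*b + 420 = (b - 5)*(b - 2)*(b - 7*I)*(b + 6*I)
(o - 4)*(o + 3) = o^2 - o - 12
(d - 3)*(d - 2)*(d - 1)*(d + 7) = d^4 + d^3 - 31*d^2 + 71*d - 42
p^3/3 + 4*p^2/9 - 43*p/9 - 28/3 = (p/3 + 1)*(p - 4)*(p + 7/3)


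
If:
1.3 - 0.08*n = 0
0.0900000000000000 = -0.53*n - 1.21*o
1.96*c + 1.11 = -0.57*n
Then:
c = -5.29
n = 16.25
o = -7.19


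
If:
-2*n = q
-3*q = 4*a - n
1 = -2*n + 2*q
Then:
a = -7/24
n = -1/6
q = 1/3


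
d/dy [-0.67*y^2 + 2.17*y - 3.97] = 2.17 - 1.34*y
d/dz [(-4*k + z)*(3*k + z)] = -k + 2*z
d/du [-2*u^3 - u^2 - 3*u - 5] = -6*u^2 - 2*u - 3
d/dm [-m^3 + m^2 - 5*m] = -3*m^2 + 2*m - 5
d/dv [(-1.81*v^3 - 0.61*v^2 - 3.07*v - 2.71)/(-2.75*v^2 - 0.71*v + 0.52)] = (4.9775*v^4 + 2.5702*v^3 - 10.833*v^2 - 15.5394*v - 3.5205)/(7.5625*v^4 + 3.905*v^3 - 2.3559*v^2 - 0.7384*v + 0.2704)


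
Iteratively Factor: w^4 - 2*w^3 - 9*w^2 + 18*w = (w)*(w^3 - 2*w^2 - 9*w + 18) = w*(w + 3)*(w^2 - 5*w + 6) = w*(w - 3)*(w + 3)*(w - 2)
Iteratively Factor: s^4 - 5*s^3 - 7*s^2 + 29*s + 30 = (s - 5)*(s^3 - 7*s - 6) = (s - 5)*(s + 1)*(s^2 - s - 6) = (s - 5)*(s + 1)*(s + 2)*(s - 3)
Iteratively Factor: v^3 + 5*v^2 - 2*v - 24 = (v - 2)*(v^2 + 7*v + 12) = (v - 2)*(v + 4)*(v + 3)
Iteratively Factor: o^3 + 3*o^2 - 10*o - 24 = (o - 3)*(o^2 + 6*o + 8) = (o - 3)*(o + 2)*(o + 4)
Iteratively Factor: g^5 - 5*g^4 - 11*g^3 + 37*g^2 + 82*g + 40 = (g + 1)*(g^4 - 6*g^3 - 5*g^2 + 42*g + 40) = (g - 4)*(g + 1)*(g^3 - 2*g^2 - 13*g - 10) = (g - 5)*(g - 4)*(g + 1)*(g^2 + 3*g + 2) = (g - 5)*(g - 4)*(g + 1)*(g + 2)*(g + 1)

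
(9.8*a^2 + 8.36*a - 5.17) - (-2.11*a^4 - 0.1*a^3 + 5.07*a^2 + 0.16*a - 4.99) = 2.11*a^4 + 0.1*a^3 + 4.73*a^2 + 8.2*a - 0.18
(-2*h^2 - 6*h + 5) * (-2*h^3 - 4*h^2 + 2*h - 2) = 4*h^5 + 20*h^4 + 10*h^3 - 28*h^2 + 22*h - 10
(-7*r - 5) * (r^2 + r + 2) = -7*r^3 - 12*r^2 - 19*r - 10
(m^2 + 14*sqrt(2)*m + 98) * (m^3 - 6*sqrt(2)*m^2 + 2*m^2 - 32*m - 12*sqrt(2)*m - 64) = m^5 + 2*m^4 + 8*sqrt(2)*m^4 - 102*m^3 + 16*sqrt(2)*m^3 - 1036*sqrt(2)*m^2 - 204*m^2 - 3136*m - 2072*sqrt(2)*m - 6272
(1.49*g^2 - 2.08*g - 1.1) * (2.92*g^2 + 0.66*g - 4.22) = 4.3508*g^4 - 5.0902*g^3 - 10.8726*g^2 + 8.0516*g + 4.642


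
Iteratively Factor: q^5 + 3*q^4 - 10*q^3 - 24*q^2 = (q - 3)*(q^4 + 6*q^3 + 8*q^2) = q*(q - 3)*(q^3 + 6*q^2 + 8*q) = q*(q - 3)*(q + 2)*(q^2 + 4*q) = q^2*(q - 3)*(q + 2)*(q + 4)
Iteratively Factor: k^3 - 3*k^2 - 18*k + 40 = (k + 4)*(k^2 - 7*k + 10) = (k - 2)*(k + 4)*(k - 5)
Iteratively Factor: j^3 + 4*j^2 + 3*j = (j)*(j^2 + 4*j + 3) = j*(j + 3)*(j + 1)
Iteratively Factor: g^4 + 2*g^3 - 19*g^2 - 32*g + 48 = (g + 4)*(g^3 - 2*g^2 - 11*g + 12) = (g - 4)*(g + 4)*(g^2 + 2*g - 3) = (g - 4)*(g - 1)*(g + 4)*(g + 3)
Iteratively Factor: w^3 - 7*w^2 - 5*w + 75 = (w + 3)*(w^2 - 10*w + 25) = (w - 5)*(w + 3)*(w - 5)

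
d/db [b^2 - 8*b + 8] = 2*b - 8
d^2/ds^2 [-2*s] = 0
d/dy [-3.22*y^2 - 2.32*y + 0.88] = -6.44*y - 2.32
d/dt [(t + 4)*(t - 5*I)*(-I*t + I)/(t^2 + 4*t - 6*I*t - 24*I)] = (-I*t^2 - 12*t + 1 + 30*I)/(t^2 - 12*I*t - 36)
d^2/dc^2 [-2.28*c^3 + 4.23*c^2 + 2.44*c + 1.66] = 8.46 - 13.68*c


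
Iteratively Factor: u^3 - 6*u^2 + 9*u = (u - 3)*(u^2 - 3*u) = u*(u - 3)*(u - 3)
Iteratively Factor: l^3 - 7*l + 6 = (l - 1)*(l^2 + l - 6) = (l - 1)*(l + 3)*(l - 2)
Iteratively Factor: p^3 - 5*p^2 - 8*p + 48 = (p - 4)*(p^2 - p - 12) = (p - 4)*(p + 3)*(p - 4)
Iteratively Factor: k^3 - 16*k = (k)*(k^2 - 16) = k*(k + 4)*(k - 4)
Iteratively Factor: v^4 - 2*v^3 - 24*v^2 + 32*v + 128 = (v - 4)*(v^3 + 2*v^2 - 16*v - 32) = (v - 4)*(v + 2)*(v^2 - 16) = (v - 4)^2*(v + 2)*(v + 4)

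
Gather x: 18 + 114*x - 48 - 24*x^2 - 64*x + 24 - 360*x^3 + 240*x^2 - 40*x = -360*x^3 + 216*x^2 + 10*x - 6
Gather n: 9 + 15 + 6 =30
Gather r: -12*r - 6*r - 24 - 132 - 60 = -18*r - 216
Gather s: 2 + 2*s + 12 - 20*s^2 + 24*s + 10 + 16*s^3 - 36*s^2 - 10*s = 16*s^3 - 56*s^2 + 16*s + 24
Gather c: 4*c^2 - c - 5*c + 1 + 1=4*c^2 - 6*c + 2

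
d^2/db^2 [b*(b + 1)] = 2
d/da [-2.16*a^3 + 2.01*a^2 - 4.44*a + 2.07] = -6.48*a^2 + 4.02*a - 4.44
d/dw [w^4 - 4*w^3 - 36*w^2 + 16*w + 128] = 4*w^3 - 12*w^2 - 72*w + 16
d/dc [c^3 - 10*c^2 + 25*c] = 3*c^2 - 20*c + 25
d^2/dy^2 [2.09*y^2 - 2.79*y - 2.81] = 4.18000000000000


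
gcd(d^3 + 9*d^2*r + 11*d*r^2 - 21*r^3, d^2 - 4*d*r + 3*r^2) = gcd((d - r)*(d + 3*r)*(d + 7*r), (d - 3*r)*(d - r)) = -d + r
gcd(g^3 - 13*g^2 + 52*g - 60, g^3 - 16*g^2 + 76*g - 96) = g^2 - 8*g + 12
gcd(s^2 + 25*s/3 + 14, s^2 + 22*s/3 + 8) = s + 6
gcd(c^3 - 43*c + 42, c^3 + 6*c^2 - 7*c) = c^2 + 6*c - 7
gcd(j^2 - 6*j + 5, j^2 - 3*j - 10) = j - 5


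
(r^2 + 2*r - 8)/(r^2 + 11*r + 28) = (r - 2)/(r + 7)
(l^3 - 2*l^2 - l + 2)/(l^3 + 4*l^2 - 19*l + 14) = (l + 1)/(l + 7)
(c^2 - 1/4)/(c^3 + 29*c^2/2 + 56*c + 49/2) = (c - 1/2)/(c^2 + 14*c + 49)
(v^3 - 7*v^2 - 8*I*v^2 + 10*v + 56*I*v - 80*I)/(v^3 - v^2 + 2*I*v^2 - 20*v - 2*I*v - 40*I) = (v^2 + v*(-2 - 8*I) + 16*I)/(v^2 + v*(4 + 2*I) + 8*I)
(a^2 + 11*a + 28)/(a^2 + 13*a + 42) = (a + 4)/(a + 6)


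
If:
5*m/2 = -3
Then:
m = -6/5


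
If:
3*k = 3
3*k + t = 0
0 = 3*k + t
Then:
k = 1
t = -3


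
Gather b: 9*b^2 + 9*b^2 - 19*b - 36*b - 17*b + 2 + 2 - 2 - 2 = 18*b^2 - 72*b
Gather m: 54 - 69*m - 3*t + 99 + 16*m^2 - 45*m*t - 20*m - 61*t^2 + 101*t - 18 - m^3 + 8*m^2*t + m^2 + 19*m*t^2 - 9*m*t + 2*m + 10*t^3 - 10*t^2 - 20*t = -m^3 + m^2*(8*t + 17) + m*(19*t^2 - 54*t - 87) + 10*t^3 - 71*t^2 + 78*t + 135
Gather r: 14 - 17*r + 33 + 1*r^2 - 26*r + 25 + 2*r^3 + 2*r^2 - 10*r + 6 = 2*r^3 + 3*r^2 - 53*r + 78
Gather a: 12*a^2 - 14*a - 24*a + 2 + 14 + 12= 12*a^2 - 38*a + 28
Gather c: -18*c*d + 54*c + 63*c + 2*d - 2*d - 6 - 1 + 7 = c*(117 - 18*d)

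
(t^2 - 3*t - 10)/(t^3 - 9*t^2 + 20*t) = (t + 2)/(t*(t - 4))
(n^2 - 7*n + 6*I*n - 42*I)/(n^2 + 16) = (n^2 + n*(-7 + 6*I) - 42*I)/(n^2 + 16)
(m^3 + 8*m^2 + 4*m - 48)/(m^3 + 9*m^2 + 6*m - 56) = (m + 6)/(m + 7)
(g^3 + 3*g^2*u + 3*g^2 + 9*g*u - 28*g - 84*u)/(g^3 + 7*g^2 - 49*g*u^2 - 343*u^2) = (-g^2 - 3*g*u + 4*g + 12*u)/(-g^2 + 49*u^2)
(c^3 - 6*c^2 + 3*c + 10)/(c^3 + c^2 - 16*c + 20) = (c^2 - 4*c - 5)/(c^2 + 3*c - 10)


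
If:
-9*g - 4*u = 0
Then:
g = -4*u/9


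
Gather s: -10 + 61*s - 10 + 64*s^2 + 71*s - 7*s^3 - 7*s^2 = -7*s^3 + 57*s^2 + 132*s - 20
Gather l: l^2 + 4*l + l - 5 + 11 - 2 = l^2 + 5*l + 4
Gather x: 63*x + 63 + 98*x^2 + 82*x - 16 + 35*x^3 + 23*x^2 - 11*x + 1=35*x^3 + 121*x^2 + 134*x + 48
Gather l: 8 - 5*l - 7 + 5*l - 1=0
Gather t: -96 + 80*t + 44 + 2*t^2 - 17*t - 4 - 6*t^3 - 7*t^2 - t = -6*t^3 - 5*t^2 + 62*t - 56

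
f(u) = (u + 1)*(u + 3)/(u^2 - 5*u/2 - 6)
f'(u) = (5/2 - 2*u)*(u + 1)*(u + 3)/(u^2 - 5*u/2 - 6)^2 + (u + 1)/(u^2 - 5*u/2 - 6) + (u + 3)/(u^2 - 5*u/2 - 6) = 2*(-13*u^2 - 36*u - 33)/(4*u^4 - 20*u^3 - 23*u^2 + 120*u + 144)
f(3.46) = -10.76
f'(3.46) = -21.83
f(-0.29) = -0.37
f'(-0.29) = -0.44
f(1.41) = -1.41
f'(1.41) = -0.96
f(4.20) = 32.84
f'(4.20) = -159.10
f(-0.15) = -0.43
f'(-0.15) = -0.44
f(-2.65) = -0.08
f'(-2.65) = -0.25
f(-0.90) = -0.07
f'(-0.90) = -0.64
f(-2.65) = -0.08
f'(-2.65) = -0.25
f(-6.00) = 0.33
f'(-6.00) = -0.07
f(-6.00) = 0.33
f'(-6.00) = -0.07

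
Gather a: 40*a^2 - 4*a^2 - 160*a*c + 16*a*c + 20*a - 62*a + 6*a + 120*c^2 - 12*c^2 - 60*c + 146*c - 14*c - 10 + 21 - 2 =36*a^2 + a*(-144*c - 36) + 108*c^2 + 72*c + 9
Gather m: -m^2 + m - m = -m^2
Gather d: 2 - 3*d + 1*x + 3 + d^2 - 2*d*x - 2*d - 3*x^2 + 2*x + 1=d^2 + d*(-2*x - 5) - 3*x^2 + 3*x + 6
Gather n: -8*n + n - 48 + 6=-7*n - 42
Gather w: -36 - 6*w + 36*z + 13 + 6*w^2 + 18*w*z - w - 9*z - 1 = 6*w^2 + w*(18*z - 7) + 27*z - 24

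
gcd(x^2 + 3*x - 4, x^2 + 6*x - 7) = x - 1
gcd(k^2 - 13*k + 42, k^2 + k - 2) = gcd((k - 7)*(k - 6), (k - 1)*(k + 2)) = 1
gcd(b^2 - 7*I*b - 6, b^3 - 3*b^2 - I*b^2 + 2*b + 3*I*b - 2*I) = b - I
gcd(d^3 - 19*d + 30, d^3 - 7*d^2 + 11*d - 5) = 1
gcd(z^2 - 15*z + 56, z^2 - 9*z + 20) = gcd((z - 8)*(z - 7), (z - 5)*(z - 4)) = 1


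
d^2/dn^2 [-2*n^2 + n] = -4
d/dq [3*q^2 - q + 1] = 6*q - 1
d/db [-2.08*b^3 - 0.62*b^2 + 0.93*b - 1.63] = -6.24*b^2 - 1.24*b + 0.93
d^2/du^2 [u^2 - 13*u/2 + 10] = 2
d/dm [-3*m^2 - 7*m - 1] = -6*m - 7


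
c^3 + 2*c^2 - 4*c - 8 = (c - 2)*(c + 2)^2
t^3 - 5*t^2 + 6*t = t*(t - 3)*(t - 2)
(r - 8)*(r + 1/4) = r^2 - 31*r/4 - 2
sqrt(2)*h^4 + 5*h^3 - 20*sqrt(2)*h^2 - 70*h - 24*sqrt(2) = (h - 3*sqrt(2))*(h + sqrt(2))*(h + 4*sqrt(2))*(sqrt(2)*h + 1)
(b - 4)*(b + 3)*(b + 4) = b^3 + 3*b^2 - 16*b - 48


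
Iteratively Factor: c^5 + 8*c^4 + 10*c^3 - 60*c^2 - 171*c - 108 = (c + 3)*(c^4 + 5*c^3 - 5*c^2 - 45*c - 36) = (c - 3)*(c + 3)*(c^3 + 8*c^2 + 19*c + 12) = (c - 3)*(c + 3)^2*(c^2 + 5*c + 4) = (c - 3)*(c + 1)*(c + 3)^2*(c + 4)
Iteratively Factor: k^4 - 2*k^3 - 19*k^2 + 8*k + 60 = (k - 5)*(k^3 + 3*k^2 - 4*k - 12) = (k - 5)*(k + 2)*(k^2 + k - 6) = (k - 5)*(k - 2)*(k + 2)*(k + 3)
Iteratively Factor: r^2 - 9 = (r + 3)*(r - 3)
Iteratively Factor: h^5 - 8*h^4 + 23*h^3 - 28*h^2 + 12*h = (h - 1)*(h^4 - 7*h^3 + 16*h^2 - 12*h) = h*(h - 1)*(h^3 - 7*h^2 + 16*h - 12) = h*(h - 2)*(h - 1)*(h^2 - 5*h + 6) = h*(h - 2)^2*(h - 1)*(h - 3)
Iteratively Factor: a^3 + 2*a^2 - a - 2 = (a + 2)*(a^2 - 1) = (a + 1)*(a + 2)*(a - 1)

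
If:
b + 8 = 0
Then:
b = -8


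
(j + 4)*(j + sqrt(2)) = j^2 + sqrt(2)*j + 4*j + 4*sqrt(2)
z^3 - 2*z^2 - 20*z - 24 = (z - 6)*(z + 2)^2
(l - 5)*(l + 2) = l^2 - 3*l - 10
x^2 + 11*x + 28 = (x + 4)*(x + 7)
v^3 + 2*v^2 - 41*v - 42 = (v - 6)*(v + 1)*(v + 7)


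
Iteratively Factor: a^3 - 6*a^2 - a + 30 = (a - 3)*(a^2 - 3*a - 10) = (a - 5)*(a - 3)*(a + 2)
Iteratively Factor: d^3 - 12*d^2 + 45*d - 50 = (d - 2)*(d^2 - 10*d + 25) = (d - 5)*(d - 2)*(d - 5)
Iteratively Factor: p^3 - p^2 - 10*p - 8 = (p - 4)*(p^2 + 3*p + 2) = (p - 4)*(p + 2)*(p + 1)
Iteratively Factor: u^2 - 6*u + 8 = (u - 2)*(u - 4)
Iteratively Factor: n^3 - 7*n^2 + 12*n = (n)*(n^2 - 7*n + 12) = n*(n - 3)*(n - 4)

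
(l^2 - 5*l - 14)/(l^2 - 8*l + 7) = (l + 2)/(l - 1)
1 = 1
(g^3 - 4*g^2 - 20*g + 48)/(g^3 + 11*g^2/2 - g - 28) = 2*(g - 6)/(2*g + 7)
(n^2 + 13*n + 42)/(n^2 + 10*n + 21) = (n + 6)/(n + 3)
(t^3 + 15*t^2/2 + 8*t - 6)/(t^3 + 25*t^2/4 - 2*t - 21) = 2*(2*t - 1)/(4*t - 7)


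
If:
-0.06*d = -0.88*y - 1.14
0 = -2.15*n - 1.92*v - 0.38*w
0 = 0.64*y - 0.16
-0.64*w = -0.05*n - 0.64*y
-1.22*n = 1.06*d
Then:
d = 22.67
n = -19.69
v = 22.31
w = -1.29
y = 0.25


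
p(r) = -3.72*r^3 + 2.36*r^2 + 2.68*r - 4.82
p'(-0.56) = -3.46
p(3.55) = -131.99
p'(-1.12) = -16.61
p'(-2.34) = -69.47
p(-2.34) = 49.50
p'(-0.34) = -0.21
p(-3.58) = 186.52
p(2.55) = -44.32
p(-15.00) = 13040.98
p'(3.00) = -83.60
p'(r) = -11.16*r^2 + 4.72*r + 2.68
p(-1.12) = 0.37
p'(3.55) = -121.21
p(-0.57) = -4.89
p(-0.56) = -4.93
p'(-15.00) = -2579.12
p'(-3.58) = -157.25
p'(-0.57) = -3.64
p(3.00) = -75.98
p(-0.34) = -5.31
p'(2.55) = -57.85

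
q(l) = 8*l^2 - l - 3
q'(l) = 16*l - 1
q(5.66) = 247.62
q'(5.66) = 89.56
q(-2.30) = 41.62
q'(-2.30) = -37.80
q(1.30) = 9.22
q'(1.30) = 19.80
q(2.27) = 35.95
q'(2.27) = 35.32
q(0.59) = -0.81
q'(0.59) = 8.44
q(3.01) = 66.47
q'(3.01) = 47.16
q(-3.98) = 127.70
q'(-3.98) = -64.68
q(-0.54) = -0.13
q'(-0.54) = -9.64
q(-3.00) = 72.00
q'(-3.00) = -49.00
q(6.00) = 279.00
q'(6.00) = 95.00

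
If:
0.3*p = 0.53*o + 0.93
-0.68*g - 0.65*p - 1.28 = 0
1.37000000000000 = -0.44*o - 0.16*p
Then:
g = -0.49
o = -2.58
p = -1.46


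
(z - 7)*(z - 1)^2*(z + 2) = z^4 - 7*z^3 - 3*z^2 + 23*z - 14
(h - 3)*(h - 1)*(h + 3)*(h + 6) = h^4 + 5*h^3 - 15*h^2 - 45*h + 54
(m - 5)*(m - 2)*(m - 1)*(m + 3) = m^4 - 5*m^3 - 7*m^2 + 41*m - 30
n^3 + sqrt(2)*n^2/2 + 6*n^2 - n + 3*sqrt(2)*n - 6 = (n + 6)*(n - sqrt(2)/2)*(n + sqrt(2))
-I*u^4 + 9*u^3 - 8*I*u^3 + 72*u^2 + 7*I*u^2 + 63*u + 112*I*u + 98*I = (u + 7)*(u + 2*I)*(u + 7*I)*(-I*u - I)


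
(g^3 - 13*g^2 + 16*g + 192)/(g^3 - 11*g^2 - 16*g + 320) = (g + 3)/(g + 5)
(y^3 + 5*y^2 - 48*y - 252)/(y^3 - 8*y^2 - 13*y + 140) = (y^2 + 12*y + 36)/(y^2 - y - 20)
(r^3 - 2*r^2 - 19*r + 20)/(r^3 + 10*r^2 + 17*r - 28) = (r - 5)/(r + 7)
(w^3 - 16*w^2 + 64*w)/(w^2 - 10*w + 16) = w*(w - 8)/(w - 2)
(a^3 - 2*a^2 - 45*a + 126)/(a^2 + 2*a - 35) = (a^2 - 9*a + 18)/(a - 5)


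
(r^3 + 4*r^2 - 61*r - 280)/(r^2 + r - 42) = (r^2 - 3*r - 40)/(r - 6)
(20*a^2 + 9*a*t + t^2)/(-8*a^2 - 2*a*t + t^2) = (20*a^2 + 9*a*t + t^2)/(-8*a^2 - 2*a*t + t^2)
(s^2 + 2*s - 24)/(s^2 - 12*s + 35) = (s^2 + 2*s - 24)/(s^2 - 12*s + 35)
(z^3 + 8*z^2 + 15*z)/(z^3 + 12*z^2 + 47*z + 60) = z/(z + 4)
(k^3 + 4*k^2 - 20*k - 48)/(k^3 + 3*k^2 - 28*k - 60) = (k - 4)/(k - 5)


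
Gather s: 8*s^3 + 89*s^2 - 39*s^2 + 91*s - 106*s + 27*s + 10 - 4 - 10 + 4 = 8*s^3 + 50*s^2 + 12*s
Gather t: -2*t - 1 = -2*t - 1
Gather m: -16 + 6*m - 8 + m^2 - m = m^2 + 5*m - 24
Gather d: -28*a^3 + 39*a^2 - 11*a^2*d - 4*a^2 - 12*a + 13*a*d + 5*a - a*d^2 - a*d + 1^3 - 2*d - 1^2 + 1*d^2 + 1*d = -28*a^3 + 35*a^2 - 7*a + d^2*(1 - a) + d*(-11*a^2 + 12*a - 1)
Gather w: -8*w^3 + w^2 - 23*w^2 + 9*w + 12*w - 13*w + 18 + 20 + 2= -8*w^3 - 22*w^2 + 8*w + 40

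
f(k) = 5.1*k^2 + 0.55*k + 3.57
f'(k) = 10.2*k + 0.55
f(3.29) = 60.58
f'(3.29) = 34.11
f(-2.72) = 39.81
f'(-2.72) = -27.19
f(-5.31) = 144.45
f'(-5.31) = -53.61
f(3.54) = 69.43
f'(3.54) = 36.66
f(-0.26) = 3.77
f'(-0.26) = -2.10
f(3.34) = 62.30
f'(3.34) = 34.62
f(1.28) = 12.63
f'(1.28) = 13.61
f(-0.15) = 3.60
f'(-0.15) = -0.98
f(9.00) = 421.62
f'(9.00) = 92.35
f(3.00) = 51.12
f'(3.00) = 31.15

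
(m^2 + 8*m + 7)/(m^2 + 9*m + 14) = (m + 1)/(m + 2)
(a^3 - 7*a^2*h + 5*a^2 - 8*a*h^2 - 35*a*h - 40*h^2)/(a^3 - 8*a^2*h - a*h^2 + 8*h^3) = (a + 5)/(a - h)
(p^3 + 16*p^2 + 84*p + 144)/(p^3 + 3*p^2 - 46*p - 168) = (p + 6)/(p - 7)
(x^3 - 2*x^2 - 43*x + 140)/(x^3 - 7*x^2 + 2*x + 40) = (x + 7)/(x + 2)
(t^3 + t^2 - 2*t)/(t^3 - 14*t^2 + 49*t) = (t^2 + t - 2)/(t^2 - 14*t + 49)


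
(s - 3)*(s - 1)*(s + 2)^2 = s^4 - 9*s^2 - 4*s + 12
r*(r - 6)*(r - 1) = r^3 - 7*r^2 + 6*r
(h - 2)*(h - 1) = h^2 - 3*h + 2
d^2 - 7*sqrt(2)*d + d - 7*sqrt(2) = (d + 1)*(d - 7*sqrt(2))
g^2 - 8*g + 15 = (g - 5)*(g - 3)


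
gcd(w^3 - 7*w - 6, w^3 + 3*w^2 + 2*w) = w^2 + 3*w + 2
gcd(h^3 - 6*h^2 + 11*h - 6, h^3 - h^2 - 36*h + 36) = h - 1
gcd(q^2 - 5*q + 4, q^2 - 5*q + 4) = q^2 - 5*q + 4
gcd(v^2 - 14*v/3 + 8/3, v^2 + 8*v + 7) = 1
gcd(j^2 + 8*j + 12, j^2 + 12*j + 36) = j + 6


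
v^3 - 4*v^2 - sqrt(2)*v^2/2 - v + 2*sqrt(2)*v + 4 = (v - 4)*(v - sqrt(2))*(v + sqrt(2)/2)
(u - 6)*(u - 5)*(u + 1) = u^3 - 10*u^2 + 19*u + 30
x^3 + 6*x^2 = x^2*(x + 6)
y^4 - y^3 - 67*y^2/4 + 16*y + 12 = (y - 4)*(y - 3/2)*(y + 1/2)*(y + 4)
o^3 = o^3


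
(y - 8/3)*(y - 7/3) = y^2 - 5*y + 56/9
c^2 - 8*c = c*(c - 8)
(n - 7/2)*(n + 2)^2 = n^3 + n^2/2 - 10*n - 14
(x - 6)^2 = x^2 - 12*x + 36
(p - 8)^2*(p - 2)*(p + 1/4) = p^4 - 71*p^3/4 + 183*p^2/2 - 104*p - 32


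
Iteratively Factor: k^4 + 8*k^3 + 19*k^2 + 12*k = (k + 1)*(k^3 + 7*k^2 + 12*k) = (k + 1)*(k + 4)*(k^2 + 3*k) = (k + 1)*(k + 3)*(k + 4)*(k)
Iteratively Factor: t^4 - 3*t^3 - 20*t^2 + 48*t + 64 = (t - 4)*(t^3 + t^2 - 16*t - 16) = (t - 4)^2*(t^2 + 5*t + 4) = (t - 4)^2*(t + 4)*(t + 1)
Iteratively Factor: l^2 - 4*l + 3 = (l - 1)*(l - 3)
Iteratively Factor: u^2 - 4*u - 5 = (u + 1)*(u - 5)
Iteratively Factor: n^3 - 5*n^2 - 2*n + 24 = (n + 2)*(n^2 - 7*n + 12) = (n - 3)*(n + 2)*(n - 4)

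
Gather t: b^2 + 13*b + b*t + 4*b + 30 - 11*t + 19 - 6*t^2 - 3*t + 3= b^2 + 17*b - 6*t^2 + t*(b - 14) + 52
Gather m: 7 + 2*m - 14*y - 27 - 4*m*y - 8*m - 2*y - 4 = m*(-4*y - 6) - 16*y - 24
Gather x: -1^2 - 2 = -3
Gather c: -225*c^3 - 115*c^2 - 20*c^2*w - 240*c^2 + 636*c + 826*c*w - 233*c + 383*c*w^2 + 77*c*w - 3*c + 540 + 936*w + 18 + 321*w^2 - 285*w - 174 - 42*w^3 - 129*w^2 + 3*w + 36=-225*c^3 + c^2*(-20*w - 355) + c*(383*w^2 + 903*w + 400) - 42*w^3 + 192*w^2 + 654*w + 420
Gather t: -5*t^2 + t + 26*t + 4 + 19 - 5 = -5*t^2 + 27*t + 18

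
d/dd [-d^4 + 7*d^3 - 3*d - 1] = -4*d^3 + 21*d^2 - 3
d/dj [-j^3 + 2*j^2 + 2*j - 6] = -3*j^2 + 4*j + 2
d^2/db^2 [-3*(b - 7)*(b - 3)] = -6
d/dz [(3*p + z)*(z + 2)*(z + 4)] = 6*p*z + 18*p + 3*z^2 + 12*z + 8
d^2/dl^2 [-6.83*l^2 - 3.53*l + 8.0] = -13.6600000000000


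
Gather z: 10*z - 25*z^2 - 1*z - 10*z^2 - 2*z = -35*z^2 + 7*z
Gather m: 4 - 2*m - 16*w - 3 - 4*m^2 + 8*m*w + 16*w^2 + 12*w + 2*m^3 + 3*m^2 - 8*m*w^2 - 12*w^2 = 2*m^3 - m^2 + m*(-8*w^2 + 8*w - 2) + 4*w^2 - 4*w + 1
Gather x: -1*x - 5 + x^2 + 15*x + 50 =x^2 + 14*x + 45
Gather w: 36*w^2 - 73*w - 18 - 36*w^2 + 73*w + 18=0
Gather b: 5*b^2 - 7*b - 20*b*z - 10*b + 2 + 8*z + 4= 5*b^2 + b*(-20*z - 17) + 8*z + 6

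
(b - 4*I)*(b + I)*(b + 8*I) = b^3 + 5*I*b^2 + 28*b + 32*I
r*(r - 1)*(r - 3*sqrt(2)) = r^3 - 3*sqrt(2)*r^2 - r^2 + 3*sqrt(2)*r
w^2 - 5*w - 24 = (w - 8)*(w + 3)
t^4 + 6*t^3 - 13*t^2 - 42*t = t*(t - 3)*(t + 2)*(t + 7)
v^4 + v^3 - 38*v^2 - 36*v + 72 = (v - 6)*(v - 1)*(v + 2)*(v + 6)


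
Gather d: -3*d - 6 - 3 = -3*d - 9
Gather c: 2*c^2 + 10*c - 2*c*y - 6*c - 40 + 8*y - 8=2*c^2 + c*(4 - 2*y) + 8*y - 48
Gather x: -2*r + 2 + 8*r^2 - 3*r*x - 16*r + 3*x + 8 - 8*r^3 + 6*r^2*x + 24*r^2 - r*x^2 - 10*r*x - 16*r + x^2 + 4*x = -8*r^3 + 32*r^2 - 34*r + x^2*(1 - r) + x*(6*r^2 - 13*r + 7) + 10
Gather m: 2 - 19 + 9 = -8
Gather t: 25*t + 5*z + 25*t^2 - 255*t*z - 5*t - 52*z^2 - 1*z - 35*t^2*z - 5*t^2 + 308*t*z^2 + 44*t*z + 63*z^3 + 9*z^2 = t^2*(20 - 35*z) + t*(308*z^2 - 211*z + 20) + 63*z^3 - 43*z^2 + 4*z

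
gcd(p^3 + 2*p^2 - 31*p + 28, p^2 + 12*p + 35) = p + 7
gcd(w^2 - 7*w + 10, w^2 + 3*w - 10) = w - 2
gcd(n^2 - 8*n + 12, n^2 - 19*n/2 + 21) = n - 6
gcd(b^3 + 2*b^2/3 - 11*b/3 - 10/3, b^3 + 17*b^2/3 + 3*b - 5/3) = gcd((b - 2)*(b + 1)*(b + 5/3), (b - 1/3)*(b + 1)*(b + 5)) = b + 1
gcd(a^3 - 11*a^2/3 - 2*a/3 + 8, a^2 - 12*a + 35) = 1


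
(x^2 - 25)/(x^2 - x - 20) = (x + 5)/(x + 4)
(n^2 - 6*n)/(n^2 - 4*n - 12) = n/(n + 2)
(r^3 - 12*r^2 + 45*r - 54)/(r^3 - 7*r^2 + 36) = (r - 3)/(r + 2)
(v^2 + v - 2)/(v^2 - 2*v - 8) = (v - 1)/(v - 4)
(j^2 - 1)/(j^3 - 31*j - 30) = (j - 1)/(j^2 - j - 30)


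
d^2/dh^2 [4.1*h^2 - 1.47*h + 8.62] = 8.20000000000000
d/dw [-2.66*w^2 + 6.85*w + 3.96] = 6.85 - 5.32*w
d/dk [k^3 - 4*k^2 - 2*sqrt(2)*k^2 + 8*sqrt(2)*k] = 3*k^2 - 8*k - 4*sqrt(2)*k + 8*sqrt(2)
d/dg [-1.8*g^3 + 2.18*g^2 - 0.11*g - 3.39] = -5.4*g^2 + 4.36*g - 0.11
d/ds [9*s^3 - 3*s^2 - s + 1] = 27*s^2 - 6*s - 1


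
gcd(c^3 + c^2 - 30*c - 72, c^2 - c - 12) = c + 3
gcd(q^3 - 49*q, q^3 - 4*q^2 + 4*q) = q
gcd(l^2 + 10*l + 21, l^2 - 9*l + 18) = 1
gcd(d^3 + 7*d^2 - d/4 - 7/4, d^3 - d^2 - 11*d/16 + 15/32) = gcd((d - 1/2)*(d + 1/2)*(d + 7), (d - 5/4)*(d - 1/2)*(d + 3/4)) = d - 1/2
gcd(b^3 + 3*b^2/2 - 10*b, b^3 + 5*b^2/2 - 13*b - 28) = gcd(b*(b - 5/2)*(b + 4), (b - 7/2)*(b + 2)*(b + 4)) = b + 4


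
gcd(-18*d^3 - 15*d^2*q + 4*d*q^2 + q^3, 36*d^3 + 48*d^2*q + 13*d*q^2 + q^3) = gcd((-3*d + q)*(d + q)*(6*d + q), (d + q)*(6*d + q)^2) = 6*d^2 + 7*d*q + q^2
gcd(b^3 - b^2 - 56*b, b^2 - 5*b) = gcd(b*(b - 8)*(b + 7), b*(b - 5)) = b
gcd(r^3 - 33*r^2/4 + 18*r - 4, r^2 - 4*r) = r - 4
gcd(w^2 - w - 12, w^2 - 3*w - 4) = w - 4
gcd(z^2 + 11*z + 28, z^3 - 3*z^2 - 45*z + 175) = z + 7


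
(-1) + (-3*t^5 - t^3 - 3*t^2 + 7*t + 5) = -3*t^5 - t^3 - 3*t^2 + 7*t + 4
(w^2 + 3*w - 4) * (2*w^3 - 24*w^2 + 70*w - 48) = 2*w^5 - 18*w^4 - 10*w^3 + 258*w^2 - 424*w + 192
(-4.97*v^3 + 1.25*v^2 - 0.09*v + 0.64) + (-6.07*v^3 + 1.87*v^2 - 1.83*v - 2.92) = -11.04*v^3 + 3.12*v^2 - 1.92*v - 2.28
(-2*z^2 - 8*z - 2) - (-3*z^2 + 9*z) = z^2 - 17*z - 2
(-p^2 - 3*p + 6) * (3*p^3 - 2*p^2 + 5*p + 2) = -3*p^5 - 7*p^4 + 19*p^3 - 29*p^2 + 24*p + 12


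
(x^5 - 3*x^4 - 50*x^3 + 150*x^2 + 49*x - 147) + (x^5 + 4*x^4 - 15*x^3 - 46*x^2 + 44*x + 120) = 2*x^5 + x^4 - 65*x^3 + 104*x^2 + 93*x - 27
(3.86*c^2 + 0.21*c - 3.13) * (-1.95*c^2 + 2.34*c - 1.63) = -7.527*c^4 + 8.6229*c^3 + 0.3031*c^2 - 7.6665*c + 5.1019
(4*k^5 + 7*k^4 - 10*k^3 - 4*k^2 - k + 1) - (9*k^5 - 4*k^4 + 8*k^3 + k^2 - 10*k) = -5*k^5 + 11*k^4 - 18*k^3 - 5*k^2 + 9*k + 1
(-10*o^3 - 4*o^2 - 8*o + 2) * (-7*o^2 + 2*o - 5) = 70*o^5 + 8*o^4 + 98*o^3 - 10*o^2 + 44*o - 10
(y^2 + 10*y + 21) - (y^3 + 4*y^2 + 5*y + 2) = -y^3 - 3*y^2 + 5*y + 19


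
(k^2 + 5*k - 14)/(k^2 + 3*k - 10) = (k + 7)/(k + 5)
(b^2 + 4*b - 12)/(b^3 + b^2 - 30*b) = (b - 2)/(b*(b - 5))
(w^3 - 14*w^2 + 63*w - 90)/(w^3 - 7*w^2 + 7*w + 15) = (w - 6)/(w + 1)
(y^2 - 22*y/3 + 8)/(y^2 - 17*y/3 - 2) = (3*y - 4)/(3*y + 1)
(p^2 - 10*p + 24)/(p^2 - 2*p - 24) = (p - 4)/(p + 4)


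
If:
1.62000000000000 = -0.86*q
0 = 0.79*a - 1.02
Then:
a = 1.29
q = -1.88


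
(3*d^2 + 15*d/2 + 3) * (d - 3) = 3*d^3 - 3*d^2/2 - 39*d/2 - 9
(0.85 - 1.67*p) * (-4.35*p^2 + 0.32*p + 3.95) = 7.2645*p^3 - 4.2319*p^2 - 6.3245*p + 3.3575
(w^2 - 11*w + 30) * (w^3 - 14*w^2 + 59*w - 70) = w^5 - 25*w^4 + 243*w^3 - 1139*w^2 + 2540*w - 2100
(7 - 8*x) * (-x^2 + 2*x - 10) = 8*x^3 - 23*x^2 + 94*x - 70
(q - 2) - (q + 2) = -4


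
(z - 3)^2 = z^2 - 6*z + 9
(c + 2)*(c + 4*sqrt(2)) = c^2 + 2*c + 4*sqrt(2)*c + 8*sqrt(2)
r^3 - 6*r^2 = r^2*(r - 6)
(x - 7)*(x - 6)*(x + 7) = x^3 - 6*x^2 - 49*x + 294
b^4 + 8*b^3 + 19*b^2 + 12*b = b*(b + 1)*(b + 3)*(b + 4)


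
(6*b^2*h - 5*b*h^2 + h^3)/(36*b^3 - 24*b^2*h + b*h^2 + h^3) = h/(6*b + h)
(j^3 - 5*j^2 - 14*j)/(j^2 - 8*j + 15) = j*(j^2 - 5*j - 14)/(j^2 - 8*j + 15)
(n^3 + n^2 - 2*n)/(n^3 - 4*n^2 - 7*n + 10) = n/(n - 5)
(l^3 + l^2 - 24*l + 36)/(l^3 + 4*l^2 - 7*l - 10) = (l^2 + 3*l - 18)/(l^2 + 6*l + 5)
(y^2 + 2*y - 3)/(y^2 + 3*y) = (y - 1)/y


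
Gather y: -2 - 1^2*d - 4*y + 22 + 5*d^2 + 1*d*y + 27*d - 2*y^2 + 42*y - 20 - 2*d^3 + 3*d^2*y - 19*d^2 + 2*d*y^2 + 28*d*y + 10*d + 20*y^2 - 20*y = -2*d^3 - 14*d^2 + 36*d + y^2*(2*d + 18) + y*(3*d^2 + 29*d + 18)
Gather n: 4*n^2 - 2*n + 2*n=4*n^2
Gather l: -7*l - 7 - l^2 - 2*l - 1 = -l^2 - 9*l - 8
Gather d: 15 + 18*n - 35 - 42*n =-24*n - 20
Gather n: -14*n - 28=-14*n - 28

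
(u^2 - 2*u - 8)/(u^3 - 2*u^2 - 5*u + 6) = (u - 4)/(u^2 - 4*u + 3)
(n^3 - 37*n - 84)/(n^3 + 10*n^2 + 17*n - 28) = (n^2 - 4*n - 21)/(n^2 + 6*n - 7)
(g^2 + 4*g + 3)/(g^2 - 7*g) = (g^2 + 4*g + 3)/(g*(g - 7))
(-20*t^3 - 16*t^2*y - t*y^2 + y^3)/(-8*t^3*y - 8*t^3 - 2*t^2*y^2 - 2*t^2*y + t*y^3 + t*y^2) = (-10*t^2 - 3*t*y + y^2)/(t*(-4*t*y - 4*t + y^2 + y))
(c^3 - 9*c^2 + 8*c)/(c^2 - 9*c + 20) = c*(c^2 - 9*c + 8)/(c^2 - 9*c + 20)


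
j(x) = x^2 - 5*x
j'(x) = 2*x - 5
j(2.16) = -6.13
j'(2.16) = -0.68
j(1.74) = -5.67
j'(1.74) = -1.52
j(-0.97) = 5.79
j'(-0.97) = -6.94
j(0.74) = -3.15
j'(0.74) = -3.52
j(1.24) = -4.66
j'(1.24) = -2.52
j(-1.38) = 8.80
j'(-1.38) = -7.76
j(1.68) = -5.58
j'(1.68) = -1.64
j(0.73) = -3.12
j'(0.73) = -3.54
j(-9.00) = 126.00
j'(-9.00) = -23.00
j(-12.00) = 204.00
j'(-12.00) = -29.00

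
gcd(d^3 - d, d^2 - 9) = 1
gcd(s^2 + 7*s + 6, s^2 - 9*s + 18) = 1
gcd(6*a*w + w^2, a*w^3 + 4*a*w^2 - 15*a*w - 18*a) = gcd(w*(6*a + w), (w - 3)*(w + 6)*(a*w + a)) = 1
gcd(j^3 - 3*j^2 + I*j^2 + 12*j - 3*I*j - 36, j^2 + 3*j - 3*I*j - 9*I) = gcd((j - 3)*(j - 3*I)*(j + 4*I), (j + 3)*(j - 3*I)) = j - 3*I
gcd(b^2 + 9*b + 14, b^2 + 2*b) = b + 2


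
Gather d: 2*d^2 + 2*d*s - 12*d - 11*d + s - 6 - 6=2*d^2 + d*(2*s - 23) + s - 12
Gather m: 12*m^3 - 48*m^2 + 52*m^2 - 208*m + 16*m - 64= 12*m^3 + 4*m^2 - 192*m - 64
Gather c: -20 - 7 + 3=-24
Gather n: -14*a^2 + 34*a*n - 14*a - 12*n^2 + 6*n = -14*a^2 - 14*a - 12*n^2 + n*(34*a + 6)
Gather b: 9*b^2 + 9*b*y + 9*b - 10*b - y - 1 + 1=9*b^2 + b*(9*y - 1) - y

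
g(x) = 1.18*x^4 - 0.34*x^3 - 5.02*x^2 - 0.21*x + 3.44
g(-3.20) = 87.58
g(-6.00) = 1426.70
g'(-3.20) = -133.19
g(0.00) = 3.44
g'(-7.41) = -1902.24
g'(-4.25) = -338.30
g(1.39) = -3.06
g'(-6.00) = -996.21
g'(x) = 4.72*x^3 - 1.02*x^2 - 10.04*x - 0.21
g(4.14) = 239.05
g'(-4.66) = -453.21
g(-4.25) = 324.74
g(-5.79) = 1228.52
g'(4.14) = 275.66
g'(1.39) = -3.46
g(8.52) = 5644.82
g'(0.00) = -0.21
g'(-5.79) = -892.45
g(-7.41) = 3425.27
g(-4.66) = 486.26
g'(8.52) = 2759.39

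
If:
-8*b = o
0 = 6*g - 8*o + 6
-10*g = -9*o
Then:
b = -15/52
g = 27/13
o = 30/13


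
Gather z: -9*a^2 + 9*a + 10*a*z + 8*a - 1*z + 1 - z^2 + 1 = -9*a^2 + 17*a - z^2 + z*(10*a - 1) + 2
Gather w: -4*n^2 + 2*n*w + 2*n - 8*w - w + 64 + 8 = -4*n^2 + 2*n + w*(2*n - 9) + 72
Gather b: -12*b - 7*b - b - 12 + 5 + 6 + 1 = -20*b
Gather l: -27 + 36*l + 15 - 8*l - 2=28*l - 14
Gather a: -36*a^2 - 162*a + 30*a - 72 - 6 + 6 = -36*a^2 - 132*a - 72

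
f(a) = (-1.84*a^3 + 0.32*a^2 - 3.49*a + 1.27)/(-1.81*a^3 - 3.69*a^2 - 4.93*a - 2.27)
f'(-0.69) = 11760.79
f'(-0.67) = 1754.16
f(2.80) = 0.55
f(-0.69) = -145.37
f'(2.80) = 0.09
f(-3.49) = 2.04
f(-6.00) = 1.51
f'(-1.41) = 4.54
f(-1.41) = 4.95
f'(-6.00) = 0.10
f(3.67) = 0.62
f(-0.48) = -5.82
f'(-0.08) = 3.77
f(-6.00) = 1.51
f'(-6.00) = 0.10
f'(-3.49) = 0.41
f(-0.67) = -54.53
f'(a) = (-5.52*a^2 + 0.64*a - 3.49)/(-1.81*a^3 - 3.69*a^2 - 4.93*a - 2.27) + (5.43*a^2 + 7.38*a + 4.93)*(-1.84*a^3 + 0.32*a^2 - 3.49*a + 1.27)/(-1.81*a^3 - 3.69*a^2 - 4.93*a - 2.27)^2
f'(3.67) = 0.07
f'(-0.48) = 36.90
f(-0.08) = -0.82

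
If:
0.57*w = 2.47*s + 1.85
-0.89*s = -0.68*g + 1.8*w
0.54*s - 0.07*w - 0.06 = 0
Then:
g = 24.10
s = 1.21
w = 8.50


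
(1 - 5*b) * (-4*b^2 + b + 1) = 20*b^3 - 9*b^2 - 4*b + 1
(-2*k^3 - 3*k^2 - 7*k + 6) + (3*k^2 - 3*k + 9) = -2*k^3 - 10*k + 15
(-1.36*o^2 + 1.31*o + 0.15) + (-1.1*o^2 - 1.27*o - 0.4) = -2.46*o^2 + 0.04*o - 0.25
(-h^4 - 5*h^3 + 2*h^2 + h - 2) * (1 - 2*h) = 2*h^5 + 9*h^4 - 9*h^3 + 5*h - 2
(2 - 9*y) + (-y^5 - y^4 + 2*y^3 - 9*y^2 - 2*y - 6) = -y^5 - y^4 + 2*y^3 - 9*y^2 - 11*y - 4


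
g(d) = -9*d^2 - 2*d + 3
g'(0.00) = -2.00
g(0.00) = 3.00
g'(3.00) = -56.00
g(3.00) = -84.00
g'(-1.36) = 22.48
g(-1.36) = -10.93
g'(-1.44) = 23.92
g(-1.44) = -12.78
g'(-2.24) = 38.32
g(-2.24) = -37.68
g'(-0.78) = 12.04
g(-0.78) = -0.92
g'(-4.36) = 76.48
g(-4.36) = -159.37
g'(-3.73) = 65.14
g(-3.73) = -114.76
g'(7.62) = -139.16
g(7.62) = -534.82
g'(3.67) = -68.06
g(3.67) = -125.56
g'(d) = -18*d - 2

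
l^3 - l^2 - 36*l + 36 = (l - 6)*(l - 1)*(l + 6)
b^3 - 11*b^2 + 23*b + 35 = (b - 7)*(b - 5)*(b + 1)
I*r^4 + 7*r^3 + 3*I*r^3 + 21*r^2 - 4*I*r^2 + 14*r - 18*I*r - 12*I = (r + 2)*(r - 6*I)*(r - I)*(I*r + I)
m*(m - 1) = m^2 - m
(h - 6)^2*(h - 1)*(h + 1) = h^4 - 12*h^3 + 35*h^2 + 12*h - 36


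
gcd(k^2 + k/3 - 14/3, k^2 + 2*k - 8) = k - 2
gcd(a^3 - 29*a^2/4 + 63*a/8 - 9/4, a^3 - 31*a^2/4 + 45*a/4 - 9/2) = a^2 - 27*a/4 + 9/2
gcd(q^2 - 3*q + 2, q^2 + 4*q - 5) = q - 1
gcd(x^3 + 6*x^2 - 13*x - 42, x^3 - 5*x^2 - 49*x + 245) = x + 7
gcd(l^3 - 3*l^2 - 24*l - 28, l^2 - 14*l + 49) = l - 7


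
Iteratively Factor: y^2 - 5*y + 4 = (y - 4)*(y - 1)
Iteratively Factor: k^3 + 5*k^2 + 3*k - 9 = (k + 3)*(k^2 + 2*k - 3) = (k + 3)^2*(k - 1)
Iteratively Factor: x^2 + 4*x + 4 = (x + 2)*(x + 2)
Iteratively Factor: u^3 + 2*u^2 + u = (u + 1)*(u^2 + u) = (u + 1)^2*(u)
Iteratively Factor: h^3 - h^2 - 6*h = (h + 2)*(h^2 - 3*h) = h*(h + 2)*(h - 3)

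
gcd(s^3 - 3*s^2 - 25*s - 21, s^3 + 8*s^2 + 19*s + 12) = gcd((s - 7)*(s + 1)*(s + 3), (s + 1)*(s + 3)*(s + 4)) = s^2 + 4*s + 3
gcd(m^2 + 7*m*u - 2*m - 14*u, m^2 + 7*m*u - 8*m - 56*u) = m + 7*u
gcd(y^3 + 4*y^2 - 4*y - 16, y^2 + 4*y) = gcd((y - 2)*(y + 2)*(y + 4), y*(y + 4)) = y + 4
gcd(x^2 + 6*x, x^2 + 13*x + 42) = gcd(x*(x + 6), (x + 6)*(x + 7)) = x + 6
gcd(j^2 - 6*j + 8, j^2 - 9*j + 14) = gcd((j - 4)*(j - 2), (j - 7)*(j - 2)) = j - 2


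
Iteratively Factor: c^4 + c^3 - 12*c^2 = (c - 3)*(c^3 + 4*c^2) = (c - 3)*(c + 4)*(c^2) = c*(c - 3)*(c + 4)*(c)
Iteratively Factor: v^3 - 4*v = (v - 2)*(v^2 + 2*v) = v*(v - 2)*(v + 2)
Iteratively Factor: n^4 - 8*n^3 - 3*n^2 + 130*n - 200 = (n - 5)*(n^3 - 3*n^2 - 18*n + 40) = (n - 5)*(n + 4)*(n^2 - 7*n + 10) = (n - 5)^2*(n + 4)*(n - 2)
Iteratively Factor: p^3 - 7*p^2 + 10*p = (p)*(p^2 - 7*p + 10) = p*(p - 2)*(p - 5)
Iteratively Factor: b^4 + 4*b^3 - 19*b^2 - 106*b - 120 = (b + 2)*(b^3 + 2*b^2 - 23*b - 60) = (b - 5)*(b + 2)*(b^2 + 7*b + 12) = (b - 5)*(b + 2)*(b + 3)*(b + 4)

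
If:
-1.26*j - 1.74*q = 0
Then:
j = -1.38095238095238*q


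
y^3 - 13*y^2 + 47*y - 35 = (y - 7)*(y - 5)*(y - 1)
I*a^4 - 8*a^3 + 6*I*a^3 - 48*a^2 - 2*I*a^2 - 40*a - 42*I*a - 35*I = (a + 5)*(a + I)*(a + 7*I)*(I*a + I)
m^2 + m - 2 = (m - 1)*(m + 2)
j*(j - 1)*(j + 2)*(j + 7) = j^4 + 8*j^3 + 5*j^2 - 14*j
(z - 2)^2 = z^2 - 4*z + 4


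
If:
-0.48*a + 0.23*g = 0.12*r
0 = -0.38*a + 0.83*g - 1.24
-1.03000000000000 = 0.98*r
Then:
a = 1.25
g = 2.07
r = -1.05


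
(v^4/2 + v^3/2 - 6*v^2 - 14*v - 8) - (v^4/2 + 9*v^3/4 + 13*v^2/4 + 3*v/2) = -7*v^3/4 - 37*v^2/4 - 31*v/2 - 8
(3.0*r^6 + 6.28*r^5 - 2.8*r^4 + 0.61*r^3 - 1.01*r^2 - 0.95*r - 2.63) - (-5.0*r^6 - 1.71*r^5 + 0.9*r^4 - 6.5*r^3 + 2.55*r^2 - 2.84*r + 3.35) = 8.0*r^6 + 7.99*r^5 - 3.7*r^4 + 7.11*r^3 - 3.56*r^2 + 1.89*r - 5.98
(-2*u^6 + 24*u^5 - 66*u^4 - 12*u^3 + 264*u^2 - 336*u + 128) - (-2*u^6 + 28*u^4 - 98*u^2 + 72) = 24*u^5 - 94*u^4 - 12*u^3 + 362*u^2 - 336*u + 56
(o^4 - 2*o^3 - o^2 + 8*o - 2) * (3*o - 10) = 3*o^5 - 16*o^4 + 17*o^3 + 34*o^2 - 86*o + 20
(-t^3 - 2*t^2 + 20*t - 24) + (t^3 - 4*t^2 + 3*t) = -6*t^2 + 23*t - 24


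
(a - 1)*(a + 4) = a^2 + 3*a - 4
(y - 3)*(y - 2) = y^2 - 5*y + 6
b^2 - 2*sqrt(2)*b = b*(b - 2*sqrt(2))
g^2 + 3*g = g*(g + 3)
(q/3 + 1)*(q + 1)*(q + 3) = q^3/3 + 7*q^2/3 + 5*q + 3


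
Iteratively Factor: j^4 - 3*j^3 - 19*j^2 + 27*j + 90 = (j - 3)*(j^3 - 19*j - 30) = (j - 3)*(j + 3)*(j^2 - 3*j - 10) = (j - 3)*(j + 2)*(j + 3)*(j - 5)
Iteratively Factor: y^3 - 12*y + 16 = (y + 4)*(y^2 - 4*y + 4) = (y - 2)*(y + 4)*(y - 2)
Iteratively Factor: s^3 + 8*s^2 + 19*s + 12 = (s + 4)*(s^2 + 4*s + 3) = (s + 3)*(s + 4)*(s + 1)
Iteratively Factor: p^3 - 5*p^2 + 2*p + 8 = (p - 2)*(p^2 - 3*p - 4) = (p - 2)*(p + 1)*(p - 4)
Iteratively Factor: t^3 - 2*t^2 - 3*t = (t)*(t^2 - 2*t - 3) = t*(t + 1)*(t - 3)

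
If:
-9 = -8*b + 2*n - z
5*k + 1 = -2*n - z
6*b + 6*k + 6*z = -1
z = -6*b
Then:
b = 53/126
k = 122/63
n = -257/63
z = -53/21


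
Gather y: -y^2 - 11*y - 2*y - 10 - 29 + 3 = -y^2 - 13*y - 36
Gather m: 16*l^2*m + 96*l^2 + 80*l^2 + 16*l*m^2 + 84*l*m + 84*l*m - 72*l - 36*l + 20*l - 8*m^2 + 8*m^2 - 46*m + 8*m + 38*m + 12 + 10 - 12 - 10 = 176*l^2 + 16*l*m^2 - 88*l + m*(16*l^2 + 168*l)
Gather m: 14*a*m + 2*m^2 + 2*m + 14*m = 2*m^2 + m*(14*a + 16)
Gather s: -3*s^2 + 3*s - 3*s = -3*s^2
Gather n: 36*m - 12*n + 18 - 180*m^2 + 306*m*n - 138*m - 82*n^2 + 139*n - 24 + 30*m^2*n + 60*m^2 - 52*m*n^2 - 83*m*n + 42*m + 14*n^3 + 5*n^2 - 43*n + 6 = -120*m^2 - 60*m + 14*n^3 + n^2*(-52*m - 77) + n*(30*m^2 + 223*m + 84)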